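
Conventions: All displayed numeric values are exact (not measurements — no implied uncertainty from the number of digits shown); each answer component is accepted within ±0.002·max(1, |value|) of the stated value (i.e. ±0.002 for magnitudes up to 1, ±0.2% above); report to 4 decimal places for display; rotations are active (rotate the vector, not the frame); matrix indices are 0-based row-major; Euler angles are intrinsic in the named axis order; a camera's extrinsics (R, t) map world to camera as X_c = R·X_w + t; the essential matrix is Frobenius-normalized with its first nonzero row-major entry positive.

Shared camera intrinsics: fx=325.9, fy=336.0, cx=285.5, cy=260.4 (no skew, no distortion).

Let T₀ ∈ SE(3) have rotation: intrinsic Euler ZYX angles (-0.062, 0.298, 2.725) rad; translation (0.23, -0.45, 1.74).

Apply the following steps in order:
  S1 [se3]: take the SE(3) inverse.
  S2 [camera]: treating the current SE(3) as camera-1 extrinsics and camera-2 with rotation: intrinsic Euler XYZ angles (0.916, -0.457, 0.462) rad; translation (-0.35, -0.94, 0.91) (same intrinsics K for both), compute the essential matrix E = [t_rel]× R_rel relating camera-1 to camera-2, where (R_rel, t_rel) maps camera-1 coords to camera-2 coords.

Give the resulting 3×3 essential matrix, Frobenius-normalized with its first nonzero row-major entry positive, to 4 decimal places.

matrix = [0.2595 -0.5269 -0.3553; -0.4222 -0.0464 0.0303; -0.4975 -0.2962 -0.1107]

after S1 (invert_se3): R=[0.9541 -0.0592 -0.2936; 0.0619 -0.9201 0.3868; -0.2931 -0.3872 -0.8742], t=(0.2648, -1.1013, 1.4142)
after S2 (essential): [0.2595 -0.5269 -0.3553; -0.4222 -0.0464 0.0303; -0.4975 -0.2962 -0.1107]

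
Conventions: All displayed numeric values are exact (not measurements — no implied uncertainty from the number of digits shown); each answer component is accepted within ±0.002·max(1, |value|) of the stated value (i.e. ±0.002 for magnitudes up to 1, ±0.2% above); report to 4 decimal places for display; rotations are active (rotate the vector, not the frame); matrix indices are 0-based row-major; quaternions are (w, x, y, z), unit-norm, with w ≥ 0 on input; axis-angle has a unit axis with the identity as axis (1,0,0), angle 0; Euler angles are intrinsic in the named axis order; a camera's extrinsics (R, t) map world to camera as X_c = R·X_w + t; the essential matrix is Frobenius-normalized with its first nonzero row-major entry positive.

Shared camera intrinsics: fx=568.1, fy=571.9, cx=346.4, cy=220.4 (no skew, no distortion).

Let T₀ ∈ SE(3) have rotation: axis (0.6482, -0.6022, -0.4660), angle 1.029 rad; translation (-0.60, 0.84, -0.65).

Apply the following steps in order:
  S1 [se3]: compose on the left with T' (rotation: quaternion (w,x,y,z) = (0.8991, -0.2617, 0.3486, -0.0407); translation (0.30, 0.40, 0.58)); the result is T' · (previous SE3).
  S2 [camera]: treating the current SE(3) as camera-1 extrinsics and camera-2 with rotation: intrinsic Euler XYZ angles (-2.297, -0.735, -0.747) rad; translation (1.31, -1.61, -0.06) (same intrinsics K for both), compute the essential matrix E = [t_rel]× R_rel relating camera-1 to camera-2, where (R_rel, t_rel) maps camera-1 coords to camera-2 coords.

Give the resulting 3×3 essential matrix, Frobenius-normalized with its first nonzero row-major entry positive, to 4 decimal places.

after S1 (compose_se3): R=[0.8459 0.5309 -0.0509; -0.5262 0.8463 0.0832; 0.0872 -0.0436 0.9952], t=(-0.6653, 0.9881, 0.1212)
after S2 (essential): [0.0573 -0.3441 0.0229; -0.3382 -0.5454 -0.1256; -0.5658 0.2901 -0.2144]

matrix = [0.0573 -0.3441 0.0229; -0.3382 -0.5454 -0.1256; -0.5658 0.2901 -0.2144]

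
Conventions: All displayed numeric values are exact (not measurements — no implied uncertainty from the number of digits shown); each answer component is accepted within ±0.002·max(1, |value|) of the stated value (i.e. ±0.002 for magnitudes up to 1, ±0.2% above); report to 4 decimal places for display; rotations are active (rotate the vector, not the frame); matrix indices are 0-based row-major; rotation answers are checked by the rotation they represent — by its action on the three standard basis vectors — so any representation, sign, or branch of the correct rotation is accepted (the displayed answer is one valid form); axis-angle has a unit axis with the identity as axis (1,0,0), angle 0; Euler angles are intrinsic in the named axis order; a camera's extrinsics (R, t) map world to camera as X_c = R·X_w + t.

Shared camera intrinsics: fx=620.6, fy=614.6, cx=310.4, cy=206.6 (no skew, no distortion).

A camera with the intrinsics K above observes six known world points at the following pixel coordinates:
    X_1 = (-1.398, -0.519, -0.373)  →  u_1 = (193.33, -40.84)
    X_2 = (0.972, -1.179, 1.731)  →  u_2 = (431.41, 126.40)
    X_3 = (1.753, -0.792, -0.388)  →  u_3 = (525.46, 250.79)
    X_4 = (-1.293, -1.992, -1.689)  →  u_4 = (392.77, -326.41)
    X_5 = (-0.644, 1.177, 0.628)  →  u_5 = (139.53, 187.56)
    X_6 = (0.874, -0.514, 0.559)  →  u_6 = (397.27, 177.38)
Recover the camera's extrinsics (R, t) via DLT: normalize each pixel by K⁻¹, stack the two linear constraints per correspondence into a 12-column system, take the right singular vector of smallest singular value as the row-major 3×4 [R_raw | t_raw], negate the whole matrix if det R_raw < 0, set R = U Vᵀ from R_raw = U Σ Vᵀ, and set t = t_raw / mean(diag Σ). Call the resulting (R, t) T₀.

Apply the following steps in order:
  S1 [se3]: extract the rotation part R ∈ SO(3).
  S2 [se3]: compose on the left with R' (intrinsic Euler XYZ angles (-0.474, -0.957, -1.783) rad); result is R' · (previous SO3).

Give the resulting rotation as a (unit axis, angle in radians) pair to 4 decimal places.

source (pnp_recover): camera pose = R=[0.6976 -0.7160 -0.0260; 0.7020 0.6903 -0.1753; 0.1434 0.1041 0.9842], t=(-0.2000, -0.4200, 4.8304)
after S1 (rot_of_se3): [0.6976 -0.7160 -0.0260; 0.7020 0.6903 -0.1753; 0.1434 0.1041 0.9842]
after S2 (compose_so3): [0.1934 0.3904 -0.9001; -0.4993 0.8289 0.2523; 0.8445 0.4007 0.3553]

rotation (axis_angle) = ((0.0756, -0.8883, -0.4530), 1.3809)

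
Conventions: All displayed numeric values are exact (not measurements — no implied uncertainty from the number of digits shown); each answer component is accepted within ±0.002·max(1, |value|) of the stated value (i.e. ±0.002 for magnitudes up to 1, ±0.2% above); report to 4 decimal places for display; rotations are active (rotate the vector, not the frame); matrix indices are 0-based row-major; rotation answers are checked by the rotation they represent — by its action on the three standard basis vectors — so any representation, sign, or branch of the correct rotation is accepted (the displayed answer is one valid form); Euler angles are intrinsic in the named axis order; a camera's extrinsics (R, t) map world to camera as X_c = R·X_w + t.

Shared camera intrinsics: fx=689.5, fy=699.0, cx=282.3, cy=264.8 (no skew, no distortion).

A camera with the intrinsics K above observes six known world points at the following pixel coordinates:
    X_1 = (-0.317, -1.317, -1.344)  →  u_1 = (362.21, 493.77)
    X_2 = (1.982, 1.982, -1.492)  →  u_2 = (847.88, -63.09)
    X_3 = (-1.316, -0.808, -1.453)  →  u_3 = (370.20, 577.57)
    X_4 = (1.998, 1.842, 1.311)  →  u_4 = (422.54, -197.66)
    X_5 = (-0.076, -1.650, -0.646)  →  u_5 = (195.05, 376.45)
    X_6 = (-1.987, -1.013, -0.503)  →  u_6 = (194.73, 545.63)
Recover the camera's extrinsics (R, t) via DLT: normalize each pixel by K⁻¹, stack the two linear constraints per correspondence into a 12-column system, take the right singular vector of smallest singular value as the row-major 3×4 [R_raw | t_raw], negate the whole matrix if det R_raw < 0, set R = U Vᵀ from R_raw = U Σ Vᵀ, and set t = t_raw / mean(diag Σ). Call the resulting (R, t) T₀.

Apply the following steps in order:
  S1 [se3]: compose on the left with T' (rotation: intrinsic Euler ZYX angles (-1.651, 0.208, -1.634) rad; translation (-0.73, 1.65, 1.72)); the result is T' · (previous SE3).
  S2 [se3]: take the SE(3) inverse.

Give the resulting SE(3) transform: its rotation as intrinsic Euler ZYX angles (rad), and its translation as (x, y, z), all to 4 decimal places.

rotation (euler_zyx) = (2.2263, -0.5399, 0.7234), translation = (0.7515, -1.7129, -3.4927)

source (pnp_recover): camera pose = R=[0.2614 0.6351 -0.7268; -0.7989 -0.2803 -0.5322; -0.5417 0.7198 0.4341], t=(0.2600, -0.4401, 4.1000)
after S1 (compose_se3): R=[-0.5228 0.6800 0.5140; -0.3868 -0.7266 0.5678; 0.7596 0.0981 0.6429], t=(3.3530, 1.0293, 1.8426)
after S2 (invert_se3): R=[-0.5228 -0.3868 0.7596; 0.6800 -0.7266 0.0981; 0.5140 0.5678 0.6429], t=(0.7515, -1.7129, -3.4927)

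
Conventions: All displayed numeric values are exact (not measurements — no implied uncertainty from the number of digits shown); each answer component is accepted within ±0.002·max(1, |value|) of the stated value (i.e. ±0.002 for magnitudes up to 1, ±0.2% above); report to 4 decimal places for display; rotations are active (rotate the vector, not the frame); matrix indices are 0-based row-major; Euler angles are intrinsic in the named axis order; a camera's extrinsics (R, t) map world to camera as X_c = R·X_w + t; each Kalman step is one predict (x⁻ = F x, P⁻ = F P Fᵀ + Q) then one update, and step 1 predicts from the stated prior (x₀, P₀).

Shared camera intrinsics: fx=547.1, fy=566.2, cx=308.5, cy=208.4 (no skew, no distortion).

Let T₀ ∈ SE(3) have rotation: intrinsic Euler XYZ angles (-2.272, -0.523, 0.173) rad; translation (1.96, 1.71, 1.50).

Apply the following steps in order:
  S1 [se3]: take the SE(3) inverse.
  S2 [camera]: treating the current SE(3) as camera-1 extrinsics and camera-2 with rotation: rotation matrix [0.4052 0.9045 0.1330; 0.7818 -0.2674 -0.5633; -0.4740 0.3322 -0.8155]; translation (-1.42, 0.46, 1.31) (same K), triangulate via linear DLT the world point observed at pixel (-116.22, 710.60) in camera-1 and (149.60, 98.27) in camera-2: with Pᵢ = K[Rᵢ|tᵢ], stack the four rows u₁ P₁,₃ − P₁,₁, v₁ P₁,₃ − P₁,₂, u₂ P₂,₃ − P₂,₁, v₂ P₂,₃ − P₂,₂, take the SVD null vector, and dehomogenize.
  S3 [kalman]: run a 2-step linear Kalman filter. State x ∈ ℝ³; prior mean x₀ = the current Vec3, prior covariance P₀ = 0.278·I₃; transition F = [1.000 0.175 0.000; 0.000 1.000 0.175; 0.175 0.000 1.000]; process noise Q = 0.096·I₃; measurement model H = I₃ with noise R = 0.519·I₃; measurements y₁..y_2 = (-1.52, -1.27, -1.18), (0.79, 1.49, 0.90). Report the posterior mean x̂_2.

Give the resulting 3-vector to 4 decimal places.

after S1 (invert_se3): R=[0.8534 0.2649 -0.4489; -0.1491 -0.7012 -0.6972; -0.4995 0.6619 -0.5589], t=(-1.4522, 2.5371, 0.6854)
after S2 (triangulate): (-1.2021, 1.3053, -0.5248)
after S3 (kf_track): (-0.3400, 0.7071, -0.2838)

result = (-0.3400, 0.7071, -0.2838)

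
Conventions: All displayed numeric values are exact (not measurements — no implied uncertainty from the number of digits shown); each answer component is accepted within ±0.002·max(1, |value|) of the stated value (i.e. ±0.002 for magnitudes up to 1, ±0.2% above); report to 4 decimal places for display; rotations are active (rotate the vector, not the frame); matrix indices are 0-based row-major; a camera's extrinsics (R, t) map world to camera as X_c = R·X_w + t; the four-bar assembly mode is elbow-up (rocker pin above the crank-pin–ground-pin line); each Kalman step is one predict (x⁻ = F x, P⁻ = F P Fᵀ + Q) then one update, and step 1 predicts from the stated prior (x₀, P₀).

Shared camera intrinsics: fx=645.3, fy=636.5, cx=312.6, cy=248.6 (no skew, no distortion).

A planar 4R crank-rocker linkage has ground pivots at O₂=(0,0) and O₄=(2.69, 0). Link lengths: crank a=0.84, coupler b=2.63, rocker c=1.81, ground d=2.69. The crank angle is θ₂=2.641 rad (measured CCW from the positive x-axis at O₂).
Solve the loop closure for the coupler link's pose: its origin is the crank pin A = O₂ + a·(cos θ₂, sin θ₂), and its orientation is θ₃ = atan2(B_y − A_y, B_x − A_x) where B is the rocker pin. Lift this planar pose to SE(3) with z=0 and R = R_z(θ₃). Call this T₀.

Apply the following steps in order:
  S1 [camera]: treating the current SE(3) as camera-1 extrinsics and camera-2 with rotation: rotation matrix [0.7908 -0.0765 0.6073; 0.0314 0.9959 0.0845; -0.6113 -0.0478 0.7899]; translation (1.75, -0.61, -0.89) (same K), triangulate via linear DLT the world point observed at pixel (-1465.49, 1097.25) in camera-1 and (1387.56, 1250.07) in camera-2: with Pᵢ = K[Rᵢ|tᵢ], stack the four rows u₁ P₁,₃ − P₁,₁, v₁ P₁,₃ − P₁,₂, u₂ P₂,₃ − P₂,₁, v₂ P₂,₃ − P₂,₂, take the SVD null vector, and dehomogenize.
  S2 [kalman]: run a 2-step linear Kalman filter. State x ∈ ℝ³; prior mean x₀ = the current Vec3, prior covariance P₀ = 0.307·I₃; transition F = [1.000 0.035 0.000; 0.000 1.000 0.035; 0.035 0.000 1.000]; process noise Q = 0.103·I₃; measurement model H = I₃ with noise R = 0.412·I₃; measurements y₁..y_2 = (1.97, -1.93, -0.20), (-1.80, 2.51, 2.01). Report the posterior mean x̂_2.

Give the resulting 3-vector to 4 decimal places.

source (fourbar_fk): coupler pose = R=[0.9110 -0.4124 0.0000; 0.4124 0.9110 0.0000; 0.0000 0.0000 1.0000], t=(-0.7369, 0.4032, 0.0000)
after S1 (triangulate): (-1.4075, 1.6224, 0.9756)
after S2 (kf_track): (-0.5828, 1.0113, 1.0781)

result = (-0.5828, 1.0113, 1.0781)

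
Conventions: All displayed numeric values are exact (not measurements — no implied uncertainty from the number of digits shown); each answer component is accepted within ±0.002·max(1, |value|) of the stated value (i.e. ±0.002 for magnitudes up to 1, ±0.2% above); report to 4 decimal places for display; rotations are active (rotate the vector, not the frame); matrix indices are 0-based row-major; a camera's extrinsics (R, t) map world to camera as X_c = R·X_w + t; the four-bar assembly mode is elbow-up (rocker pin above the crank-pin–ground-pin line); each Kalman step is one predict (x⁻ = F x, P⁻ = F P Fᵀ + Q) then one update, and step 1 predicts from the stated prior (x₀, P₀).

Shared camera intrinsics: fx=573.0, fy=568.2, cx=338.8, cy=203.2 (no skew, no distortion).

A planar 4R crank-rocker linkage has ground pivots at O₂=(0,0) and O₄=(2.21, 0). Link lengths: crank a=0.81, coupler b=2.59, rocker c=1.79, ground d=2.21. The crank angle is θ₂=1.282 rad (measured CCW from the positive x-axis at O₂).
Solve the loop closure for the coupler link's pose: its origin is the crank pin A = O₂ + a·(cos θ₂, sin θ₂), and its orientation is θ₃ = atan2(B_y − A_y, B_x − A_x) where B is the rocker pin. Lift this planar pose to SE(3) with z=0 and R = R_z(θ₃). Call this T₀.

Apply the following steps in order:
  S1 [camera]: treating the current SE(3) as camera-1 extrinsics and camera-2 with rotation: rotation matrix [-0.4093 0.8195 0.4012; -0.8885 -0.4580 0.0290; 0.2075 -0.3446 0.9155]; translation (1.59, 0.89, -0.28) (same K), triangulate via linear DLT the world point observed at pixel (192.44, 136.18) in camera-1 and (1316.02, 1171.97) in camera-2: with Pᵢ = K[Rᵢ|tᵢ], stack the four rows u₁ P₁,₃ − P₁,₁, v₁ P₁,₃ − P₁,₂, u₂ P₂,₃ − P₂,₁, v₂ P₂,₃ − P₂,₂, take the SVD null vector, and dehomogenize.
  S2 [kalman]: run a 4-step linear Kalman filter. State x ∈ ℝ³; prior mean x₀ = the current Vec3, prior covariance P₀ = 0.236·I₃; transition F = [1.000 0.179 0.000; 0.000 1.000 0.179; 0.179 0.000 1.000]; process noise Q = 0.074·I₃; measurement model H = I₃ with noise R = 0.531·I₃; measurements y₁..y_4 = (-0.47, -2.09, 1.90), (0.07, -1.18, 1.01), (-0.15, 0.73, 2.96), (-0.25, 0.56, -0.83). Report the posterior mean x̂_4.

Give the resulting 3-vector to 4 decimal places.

source (fourbar_fk): coupler pose = R=[0.9284 -0.3715 0.0000; 0.3715 0.9284 0.0000; 0.0000 0.0000 1.0000], t=(0.2307, 0.7765, 0.0000)
after S1 (triangulate): (-0.9555, -0.6587, 1.6117)
after S2 (kf_track): (-0.5250, 0.2625, 0.9539)

result = (-0.5250, 0.2625, 0.9539)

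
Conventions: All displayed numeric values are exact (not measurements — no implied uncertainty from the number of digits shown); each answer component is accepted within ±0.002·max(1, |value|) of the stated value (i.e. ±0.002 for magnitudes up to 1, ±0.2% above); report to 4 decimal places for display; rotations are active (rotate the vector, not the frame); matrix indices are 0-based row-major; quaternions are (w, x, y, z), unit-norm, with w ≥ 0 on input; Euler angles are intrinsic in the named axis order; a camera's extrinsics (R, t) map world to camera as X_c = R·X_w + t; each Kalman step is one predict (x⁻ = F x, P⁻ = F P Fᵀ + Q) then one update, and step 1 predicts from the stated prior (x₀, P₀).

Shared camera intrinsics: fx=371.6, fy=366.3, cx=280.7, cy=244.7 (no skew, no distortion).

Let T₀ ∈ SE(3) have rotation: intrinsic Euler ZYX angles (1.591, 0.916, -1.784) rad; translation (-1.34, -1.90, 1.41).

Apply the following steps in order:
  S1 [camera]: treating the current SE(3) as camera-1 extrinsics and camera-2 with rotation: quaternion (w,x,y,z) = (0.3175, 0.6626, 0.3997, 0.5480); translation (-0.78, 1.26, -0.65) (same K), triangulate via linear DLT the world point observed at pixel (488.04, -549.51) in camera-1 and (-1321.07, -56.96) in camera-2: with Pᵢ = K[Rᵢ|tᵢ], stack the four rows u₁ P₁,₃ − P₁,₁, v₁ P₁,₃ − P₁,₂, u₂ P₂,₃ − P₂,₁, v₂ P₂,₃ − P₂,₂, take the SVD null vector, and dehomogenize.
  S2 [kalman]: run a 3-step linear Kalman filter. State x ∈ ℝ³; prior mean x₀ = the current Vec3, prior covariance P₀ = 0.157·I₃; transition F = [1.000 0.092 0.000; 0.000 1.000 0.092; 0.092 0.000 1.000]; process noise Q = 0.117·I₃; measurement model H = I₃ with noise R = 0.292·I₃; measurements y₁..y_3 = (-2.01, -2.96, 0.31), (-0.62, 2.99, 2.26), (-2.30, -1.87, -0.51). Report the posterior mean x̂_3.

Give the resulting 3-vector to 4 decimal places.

result = (-1.6184, -0.3202, -0.0591)

after S1 (triangulate): (-1.0730, 1.5693, -1.8968)
after S2 (kf_track): (-1.6184, -0.3202, -0.0591)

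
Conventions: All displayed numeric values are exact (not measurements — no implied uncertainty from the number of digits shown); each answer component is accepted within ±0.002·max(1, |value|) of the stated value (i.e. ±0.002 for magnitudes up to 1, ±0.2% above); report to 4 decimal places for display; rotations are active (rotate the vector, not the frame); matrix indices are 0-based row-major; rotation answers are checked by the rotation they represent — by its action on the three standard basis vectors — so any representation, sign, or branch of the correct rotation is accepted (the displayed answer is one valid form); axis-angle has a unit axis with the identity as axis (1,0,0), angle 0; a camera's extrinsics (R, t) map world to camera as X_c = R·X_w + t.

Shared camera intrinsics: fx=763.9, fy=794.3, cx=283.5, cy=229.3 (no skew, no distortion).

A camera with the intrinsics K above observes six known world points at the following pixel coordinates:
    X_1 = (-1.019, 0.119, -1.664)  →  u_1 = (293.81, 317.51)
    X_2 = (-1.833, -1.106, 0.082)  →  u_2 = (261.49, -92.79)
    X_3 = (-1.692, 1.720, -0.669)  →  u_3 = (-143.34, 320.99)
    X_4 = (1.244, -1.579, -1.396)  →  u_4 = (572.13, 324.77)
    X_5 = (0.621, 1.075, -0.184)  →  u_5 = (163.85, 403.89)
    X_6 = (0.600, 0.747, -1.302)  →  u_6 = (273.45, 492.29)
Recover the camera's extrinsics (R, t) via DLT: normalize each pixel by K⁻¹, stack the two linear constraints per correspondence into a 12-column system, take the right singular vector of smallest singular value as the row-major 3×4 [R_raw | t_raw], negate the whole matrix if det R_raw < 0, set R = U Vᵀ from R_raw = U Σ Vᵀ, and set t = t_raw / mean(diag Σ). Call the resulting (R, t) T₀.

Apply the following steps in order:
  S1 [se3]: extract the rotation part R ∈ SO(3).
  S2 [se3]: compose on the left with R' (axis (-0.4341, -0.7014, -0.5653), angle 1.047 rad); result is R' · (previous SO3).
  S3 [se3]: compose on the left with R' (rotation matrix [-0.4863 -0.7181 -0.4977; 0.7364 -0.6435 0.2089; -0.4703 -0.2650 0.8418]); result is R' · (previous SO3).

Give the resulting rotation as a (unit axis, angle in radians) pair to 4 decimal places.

source (pnp_recover): camera pose = R=[0.3513 -0.7963 -0.4925; 0.6237 0.5913 -0.5112; 0.6983 -0.1276 0.7044], t=(-0.3200, 0.1000, 5.3699)
after S1 (rot_of_se3): [0.3513 -0.7963 -0.4925; 0.6237 0.5913 -0.5112; 0.6983 -0.1276 0.7044]
after S2 (compose_so3): [0.2706 -0.0320 -0.9622; 0.7477 0.6365 0.1891; 0.6064 -0.7706 0.1962]
after S3 (compose_so3): [-0.9704 -0.0580 0.2345; -0.1552 -0.5941 -0.7892; 0.1851 -0.8023 0.5675]

rotation (axis_angle) = ((-0.1186, 0.4498, -0.8852), 3.0867)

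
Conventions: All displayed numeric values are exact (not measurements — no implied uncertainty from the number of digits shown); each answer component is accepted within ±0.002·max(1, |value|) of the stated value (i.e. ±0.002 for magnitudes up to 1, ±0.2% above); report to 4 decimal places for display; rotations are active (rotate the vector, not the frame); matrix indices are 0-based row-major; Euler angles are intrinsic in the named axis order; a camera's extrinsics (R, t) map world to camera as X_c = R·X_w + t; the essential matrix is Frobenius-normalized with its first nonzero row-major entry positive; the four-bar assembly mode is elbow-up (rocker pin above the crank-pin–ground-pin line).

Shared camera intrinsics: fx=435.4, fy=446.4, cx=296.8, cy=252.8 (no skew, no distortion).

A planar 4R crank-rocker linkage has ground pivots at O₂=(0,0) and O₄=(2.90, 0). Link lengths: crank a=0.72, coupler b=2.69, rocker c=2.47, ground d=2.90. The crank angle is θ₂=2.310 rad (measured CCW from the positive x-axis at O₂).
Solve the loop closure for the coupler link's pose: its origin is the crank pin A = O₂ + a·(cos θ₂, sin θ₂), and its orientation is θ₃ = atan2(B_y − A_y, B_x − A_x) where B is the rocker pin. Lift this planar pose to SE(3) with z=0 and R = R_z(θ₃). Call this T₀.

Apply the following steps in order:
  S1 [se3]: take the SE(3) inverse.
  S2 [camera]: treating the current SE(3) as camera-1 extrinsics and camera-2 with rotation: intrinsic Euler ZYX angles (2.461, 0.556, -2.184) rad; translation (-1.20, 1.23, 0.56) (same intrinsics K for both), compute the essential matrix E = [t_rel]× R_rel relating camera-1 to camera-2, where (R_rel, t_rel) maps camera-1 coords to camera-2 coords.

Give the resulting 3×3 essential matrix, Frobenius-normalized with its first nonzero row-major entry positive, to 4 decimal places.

source (fourbar_fk): coupler pose = R=[0.8011 -0.5985 0.0000; 0.5985 0.8011 0.0000; 0.0000 0.0000 1.0000], t=(-0.4851, 0.5321, 0.0000)
after S1 (invert_se3): R=[0.8011 0.5985 0.0000; -0.5985 0.8011 0.0000; 0.0000 0.0000 1.0000], t=(0.0702, -0.7166, 0.0000)
after S2 (essential): [0.6338 0.0987 0.0847; 0.2670 -0.1701 0.2091; 0.0856 0.5181 -0.4020]

matrix = [0.6338 0.0987 0.0847; 0.2670 -0.1701 0.2091; 0.0856 0.5181 -0.4020]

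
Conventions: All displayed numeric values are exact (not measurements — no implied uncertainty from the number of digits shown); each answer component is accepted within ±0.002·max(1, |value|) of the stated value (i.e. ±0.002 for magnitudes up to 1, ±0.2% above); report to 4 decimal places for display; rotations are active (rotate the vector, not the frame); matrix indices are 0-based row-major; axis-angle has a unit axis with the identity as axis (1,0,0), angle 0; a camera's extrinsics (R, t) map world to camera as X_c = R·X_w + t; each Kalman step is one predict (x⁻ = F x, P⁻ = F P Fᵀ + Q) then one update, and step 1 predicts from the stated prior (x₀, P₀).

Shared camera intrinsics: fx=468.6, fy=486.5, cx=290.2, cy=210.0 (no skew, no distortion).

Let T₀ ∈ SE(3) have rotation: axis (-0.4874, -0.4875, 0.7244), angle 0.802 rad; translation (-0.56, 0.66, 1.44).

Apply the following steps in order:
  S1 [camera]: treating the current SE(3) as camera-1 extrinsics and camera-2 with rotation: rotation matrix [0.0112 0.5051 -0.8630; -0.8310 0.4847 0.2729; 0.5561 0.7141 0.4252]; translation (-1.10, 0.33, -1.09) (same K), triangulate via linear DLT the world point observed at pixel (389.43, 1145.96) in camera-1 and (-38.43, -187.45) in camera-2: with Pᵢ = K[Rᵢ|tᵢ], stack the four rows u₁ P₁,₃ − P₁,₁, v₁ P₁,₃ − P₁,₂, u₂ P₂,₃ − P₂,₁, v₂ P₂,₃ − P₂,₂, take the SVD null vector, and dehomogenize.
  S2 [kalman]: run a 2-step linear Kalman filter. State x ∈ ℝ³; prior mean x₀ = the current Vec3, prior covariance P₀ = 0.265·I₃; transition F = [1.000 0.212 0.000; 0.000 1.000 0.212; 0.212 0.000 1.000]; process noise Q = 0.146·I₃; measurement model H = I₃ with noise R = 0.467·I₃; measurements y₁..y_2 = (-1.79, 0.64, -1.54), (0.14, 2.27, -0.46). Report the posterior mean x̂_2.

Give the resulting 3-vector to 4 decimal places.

after S1 (triangulate): (1.7745, 1.1481, 0.0043)
after S2 (kf_track): (0.3031, 1.3358, -0.4938)

result = (0.3031, 1.3358, -0.4938)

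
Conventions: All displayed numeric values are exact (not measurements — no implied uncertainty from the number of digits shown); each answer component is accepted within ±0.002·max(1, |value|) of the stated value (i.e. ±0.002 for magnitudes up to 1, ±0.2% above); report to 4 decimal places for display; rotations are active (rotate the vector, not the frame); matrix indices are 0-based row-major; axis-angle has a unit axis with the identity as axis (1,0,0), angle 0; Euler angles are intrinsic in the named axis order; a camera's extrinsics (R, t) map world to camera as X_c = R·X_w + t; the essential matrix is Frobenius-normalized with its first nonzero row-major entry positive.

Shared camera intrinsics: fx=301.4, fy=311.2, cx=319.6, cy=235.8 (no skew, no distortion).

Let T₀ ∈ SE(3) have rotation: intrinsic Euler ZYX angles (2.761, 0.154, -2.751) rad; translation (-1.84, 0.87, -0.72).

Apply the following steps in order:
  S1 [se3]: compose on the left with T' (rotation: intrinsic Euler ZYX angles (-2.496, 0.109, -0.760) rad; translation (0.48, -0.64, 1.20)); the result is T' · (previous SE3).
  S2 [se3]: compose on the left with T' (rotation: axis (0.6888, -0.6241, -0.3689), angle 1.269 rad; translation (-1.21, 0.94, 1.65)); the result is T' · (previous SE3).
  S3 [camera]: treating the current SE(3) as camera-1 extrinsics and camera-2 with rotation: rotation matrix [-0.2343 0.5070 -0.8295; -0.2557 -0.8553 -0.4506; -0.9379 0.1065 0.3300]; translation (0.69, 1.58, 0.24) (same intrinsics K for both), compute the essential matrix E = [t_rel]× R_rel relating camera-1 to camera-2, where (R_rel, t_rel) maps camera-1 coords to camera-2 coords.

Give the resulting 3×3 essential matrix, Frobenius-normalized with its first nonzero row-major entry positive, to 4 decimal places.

matrix = [0.2864 0.2694 -0.1846; 0.4216 -0.5649 -0.0002; -0.4261 -0.2752 0.2392]

after S1 (compose_se3): R=[0.8566 -0.0330 -0.5149; 0.4444 -0.4597 0.7688; -0.2621 -0.8874 -0.3792], t=(2.1194, 0.4264, 0.2856)
after S2 (compose_se3): R=[0.7655 0.6434 0.0074; -0.1768 0.1992 0.9639; 0.6187 -0.7391 0.2662], t=(-0.0732, -0.3449, 2.9961)
after S3 (essential): [0.2864 0.2694 -0.1846; 0.4216 -0.5649 -0.0002; -0.4261 -0.2752 0.2392]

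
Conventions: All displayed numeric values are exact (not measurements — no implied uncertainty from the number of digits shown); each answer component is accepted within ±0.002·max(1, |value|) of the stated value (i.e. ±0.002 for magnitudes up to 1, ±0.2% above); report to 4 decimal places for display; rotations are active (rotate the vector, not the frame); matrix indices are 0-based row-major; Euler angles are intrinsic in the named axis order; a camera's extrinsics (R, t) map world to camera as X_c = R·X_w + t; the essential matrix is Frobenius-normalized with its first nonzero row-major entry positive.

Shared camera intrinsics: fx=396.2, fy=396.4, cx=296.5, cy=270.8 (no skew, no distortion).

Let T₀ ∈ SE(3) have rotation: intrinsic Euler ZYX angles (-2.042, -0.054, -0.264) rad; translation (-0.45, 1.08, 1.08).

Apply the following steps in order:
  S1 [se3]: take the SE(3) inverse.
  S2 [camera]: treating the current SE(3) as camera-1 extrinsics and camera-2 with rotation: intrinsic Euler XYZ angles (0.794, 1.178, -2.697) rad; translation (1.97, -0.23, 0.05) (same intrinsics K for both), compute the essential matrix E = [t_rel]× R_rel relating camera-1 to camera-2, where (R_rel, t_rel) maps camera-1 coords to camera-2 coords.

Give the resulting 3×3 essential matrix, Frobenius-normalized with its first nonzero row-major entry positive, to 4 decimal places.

matrix = [0.0402 -0.1465 -0.1161; -0.4924 -0.2987 -0.3971; 0.4844 -0.4280 -0.2370]

after S1 (invert_se3): R=[-0.4533 -0.8897 0.0540; 0.8538 -0.4508 -0.2606; 0.2562 -0.0720 0.9639], t=(0.6986, 1.1524, -0.8480)
after S2 (essential): [0.0402 -0.1465 -0.1161; -0.4924 -0.2987 -0.3971; 0.4844 -0.4280 -0.2370]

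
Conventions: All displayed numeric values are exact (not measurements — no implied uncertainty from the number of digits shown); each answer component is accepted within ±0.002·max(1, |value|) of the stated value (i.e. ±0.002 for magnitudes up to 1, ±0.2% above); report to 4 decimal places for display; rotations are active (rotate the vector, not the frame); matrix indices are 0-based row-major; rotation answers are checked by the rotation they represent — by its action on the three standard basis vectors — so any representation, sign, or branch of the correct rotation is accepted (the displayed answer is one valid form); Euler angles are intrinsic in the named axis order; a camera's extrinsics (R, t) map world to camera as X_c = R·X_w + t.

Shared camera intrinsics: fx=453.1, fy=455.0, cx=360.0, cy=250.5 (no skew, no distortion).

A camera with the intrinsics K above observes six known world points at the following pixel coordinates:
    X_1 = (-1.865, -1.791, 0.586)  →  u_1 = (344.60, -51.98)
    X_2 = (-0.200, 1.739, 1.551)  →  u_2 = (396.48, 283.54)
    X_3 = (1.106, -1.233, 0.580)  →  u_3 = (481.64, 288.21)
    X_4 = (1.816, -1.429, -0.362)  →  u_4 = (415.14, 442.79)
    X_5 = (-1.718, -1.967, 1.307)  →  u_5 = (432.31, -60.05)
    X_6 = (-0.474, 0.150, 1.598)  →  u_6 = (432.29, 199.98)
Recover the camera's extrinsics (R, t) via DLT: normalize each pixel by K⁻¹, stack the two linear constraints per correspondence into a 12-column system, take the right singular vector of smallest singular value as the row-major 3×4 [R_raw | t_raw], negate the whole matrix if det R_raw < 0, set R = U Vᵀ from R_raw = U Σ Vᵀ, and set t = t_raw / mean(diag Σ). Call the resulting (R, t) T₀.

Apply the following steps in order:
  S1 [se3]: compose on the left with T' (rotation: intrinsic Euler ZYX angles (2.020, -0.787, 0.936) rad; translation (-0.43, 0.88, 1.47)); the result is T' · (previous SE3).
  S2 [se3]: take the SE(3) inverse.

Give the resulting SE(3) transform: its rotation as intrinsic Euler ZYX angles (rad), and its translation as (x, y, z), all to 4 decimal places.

source (pnp_recover): camera pose = R=[0.3638 -0.2354 0.9013; 0.8372 0.5069 -0.2055; -0.4084 0.8293 0.3814], t=(-0.4000, 0.0699, 4.2900)
after S1 (compose_se3): R=[-0.7222 0.6796 0.1288; -0.4026 -0.5644 0.7207; 0.5625 0.4686 0.6812], t=(3.5666, 0.4487, 3.0224)
after S2 (invert_se3): R=[-0.7222 -0.4026 0.5625; 0.6796 -0.5644 0.4686; 0.1288 0.7207 0.6812], t=(1.0560, -3.5871, -2.8416)

rotation (euler_zyx) = (2.3865, -0.1292, 0.8136), translation = (1.0560, -3.5871, -2.8416)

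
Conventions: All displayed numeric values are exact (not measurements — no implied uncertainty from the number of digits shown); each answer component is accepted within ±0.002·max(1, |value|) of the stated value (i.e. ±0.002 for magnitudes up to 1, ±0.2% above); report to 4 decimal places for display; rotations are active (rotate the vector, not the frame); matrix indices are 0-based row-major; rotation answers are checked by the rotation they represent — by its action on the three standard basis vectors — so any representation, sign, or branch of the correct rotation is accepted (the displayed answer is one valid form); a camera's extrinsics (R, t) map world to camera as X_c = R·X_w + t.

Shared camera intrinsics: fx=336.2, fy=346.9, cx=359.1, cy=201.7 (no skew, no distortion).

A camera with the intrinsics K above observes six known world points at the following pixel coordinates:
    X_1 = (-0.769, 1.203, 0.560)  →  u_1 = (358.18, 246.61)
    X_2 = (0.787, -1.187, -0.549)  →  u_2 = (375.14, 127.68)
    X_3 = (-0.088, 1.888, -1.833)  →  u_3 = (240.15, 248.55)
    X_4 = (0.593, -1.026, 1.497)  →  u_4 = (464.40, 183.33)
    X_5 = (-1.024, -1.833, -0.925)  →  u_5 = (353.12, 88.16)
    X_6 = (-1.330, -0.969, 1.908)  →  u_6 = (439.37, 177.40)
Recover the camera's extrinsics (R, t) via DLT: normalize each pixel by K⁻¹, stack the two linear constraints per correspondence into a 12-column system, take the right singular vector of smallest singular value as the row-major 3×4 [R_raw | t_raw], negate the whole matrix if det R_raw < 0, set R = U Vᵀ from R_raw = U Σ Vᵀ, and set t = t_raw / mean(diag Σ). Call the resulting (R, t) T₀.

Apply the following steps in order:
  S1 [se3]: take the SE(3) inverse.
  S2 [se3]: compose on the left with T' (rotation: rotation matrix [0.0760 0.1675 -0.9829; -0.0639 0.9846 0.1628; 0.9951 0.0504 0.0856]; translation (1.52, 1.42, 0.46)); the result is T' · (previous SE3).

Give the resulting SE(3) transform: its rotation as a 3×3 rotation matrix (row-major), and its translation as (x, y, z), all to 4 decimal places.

rotation (matrix) = ((-0.9317, -0.1975, -0.3048), (-0.2763, 0.9302, 0.2419), (0.2358, 0.3095, -0.9212)), translation = (3.6429, -0.0575, 6.6093)

source (pnp_recover): camera pose = R=[0.1814 -0.4162 0.8910; 0.2336 0.8984 0.3720; -0.9553 0.1406 0.2602], t=(0.1200, -0.1100, 6.6691)
after S1 (invert_se3): R=[0.1814 0.2336 -0.9553; -0.4162 0.8984 0.1406; 0.8910 0.3720 0.2602], t=(6.3747, -0.7891, -1.8011)
after S2 (compose_se3): R=[-0.9317 -0.1975 -0.3048; -0.2763 0.9302 0.2419; 0.2358 0.3095 -0.9212], t=(3.6429, -0.0575, 6.6093)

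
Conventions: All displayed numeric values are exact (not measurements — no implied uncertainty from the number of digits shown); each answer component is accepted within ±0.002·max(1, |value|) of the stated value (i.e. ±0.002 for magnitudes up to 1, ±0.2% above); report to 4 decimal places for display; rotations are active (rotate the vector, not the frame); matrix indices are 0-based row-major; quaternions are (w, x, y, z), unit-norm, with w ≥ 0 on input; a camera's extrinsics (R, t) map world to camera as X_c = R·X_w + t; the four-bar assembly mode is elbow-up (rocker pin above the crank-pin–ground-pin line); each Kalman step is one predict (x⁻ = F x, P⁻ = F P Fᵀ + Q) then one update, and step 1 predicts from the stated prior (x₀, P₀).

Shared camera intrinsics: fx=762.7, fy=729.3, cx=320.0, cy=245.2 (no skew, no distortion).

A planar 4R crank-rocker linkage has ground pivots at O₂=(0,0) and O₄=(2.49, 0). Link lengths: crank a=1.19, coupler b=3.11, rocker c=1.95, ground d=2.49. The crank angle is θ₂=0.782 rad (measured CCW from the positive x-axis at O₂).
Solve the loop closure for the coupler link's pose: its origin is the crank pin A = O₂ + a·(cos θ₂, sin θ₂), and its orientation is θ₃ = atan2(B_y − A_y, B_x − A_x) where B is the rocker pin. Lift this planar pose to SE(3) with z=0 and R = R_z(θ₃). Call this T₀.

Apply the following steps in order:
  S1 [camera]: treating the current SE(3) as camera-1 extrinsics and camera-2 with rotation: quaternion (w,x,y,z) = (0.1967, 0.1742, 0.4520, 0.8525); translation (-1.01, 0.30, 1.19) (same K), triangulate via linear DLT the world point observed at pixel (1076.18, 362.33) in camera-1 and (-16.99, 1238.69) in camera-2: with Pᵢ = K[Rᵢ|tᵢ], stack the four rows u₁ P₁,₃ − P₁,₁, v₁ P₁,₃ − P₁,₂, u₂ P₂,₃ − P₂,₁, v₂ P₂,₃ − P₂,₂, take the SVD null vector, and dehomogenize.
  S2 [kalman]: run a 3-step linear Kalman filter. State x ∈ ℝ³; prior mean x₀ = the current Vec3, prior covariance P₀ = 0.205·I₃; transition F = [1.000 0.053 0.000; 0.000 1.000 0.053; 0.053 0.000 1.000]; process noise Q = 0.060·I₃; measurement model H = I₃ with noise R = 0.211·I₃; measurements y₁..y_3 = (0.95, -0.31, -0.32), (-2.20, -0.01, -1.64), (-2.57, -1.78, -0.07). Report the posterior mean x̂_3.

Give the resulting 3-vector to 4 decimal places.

result = (-1.4714, -0.9606, -0.3521)

source (fourbar_fk): coupler pose = R=[0.9874 -0.1583 0.0000; 0.1583 0.9874 0.0000; 0.0000 0.0000 1.0000], t=(0.8443, 0.8386, 0.0000)
after S1 (triangulate): (0.6293, -0.6918, 1.5888)
after S2 (kf_track): (-1.4714, -0.9606, -0.3521)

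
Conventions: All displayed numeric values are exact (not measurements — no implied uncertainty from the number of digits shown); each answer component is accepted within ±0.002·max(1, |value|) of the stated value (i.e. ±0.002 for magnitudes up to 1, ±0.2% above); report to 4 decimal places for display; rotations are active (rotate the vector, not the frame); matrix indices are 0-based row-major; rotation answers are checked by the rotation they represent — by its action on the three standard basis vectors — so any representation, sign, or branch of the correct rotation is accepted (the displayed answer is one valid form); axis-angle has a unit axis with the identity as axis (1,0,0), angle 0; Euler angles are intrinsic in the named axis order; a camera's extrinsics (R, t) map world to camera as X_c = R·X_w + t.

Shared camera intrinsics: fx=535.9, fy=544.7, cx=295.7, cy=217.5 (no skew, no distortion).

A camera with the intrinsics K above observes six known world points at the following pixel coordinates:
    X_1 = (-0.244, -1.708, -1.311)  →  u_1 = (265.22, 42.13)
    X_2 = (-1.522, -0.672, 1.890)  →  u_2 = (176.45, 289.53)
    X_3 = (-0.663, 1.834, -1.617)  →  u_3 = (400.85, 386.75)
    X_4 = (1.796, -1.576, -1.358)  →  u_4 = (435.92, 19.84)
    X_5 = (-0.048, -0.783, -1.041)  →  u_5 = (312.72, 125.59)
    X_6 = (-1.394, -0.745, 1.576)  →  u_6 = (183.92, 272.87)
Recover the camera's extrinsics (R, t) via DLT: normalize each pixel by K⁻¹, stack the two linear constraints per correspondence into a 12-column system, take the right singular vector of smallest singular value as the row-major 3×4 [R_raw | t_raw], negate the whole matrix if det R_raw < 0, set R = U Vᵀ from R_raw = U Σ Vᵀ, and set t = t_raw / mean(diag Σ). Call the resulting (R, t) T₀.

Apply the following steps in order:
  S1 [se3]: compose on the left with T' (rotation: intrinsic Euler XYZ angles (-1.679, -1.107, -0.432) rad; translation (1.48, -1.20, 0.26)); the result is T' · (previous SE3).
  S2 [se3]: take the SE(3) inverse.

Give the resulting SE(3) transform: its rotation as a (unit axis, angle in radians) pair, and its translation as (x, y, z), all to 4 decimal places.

source (pnp_recover): camera pose = R=[0.9053 0.3849 -0.1798; -0.2590 0.8355 0.4846; 0.3367 -0.3921 0.8561], t=(0.3302, 0.2301, 6.0305)
after S1 (compose_se3): R=[0.0181 0.6635 -0.7479; 0.8507 0.3829 0.3603; 0.5254 -0.6428 -0.5575], t=(-3.7362, 1.8266, -0.1399)
after S2 (invert_se3): R=[0.0181 0.8507 0.5254; 0.6635 0.3829 -0.6428; -0.7479 0.3603 -0.5575], t=(-1.4127, 1.6897, -3.5305)

rotation (axis_angle) = ((0.6147, 0.7804, -0.1147), 2.1874), translation = (-1.4127, 1.6897, -3.5305)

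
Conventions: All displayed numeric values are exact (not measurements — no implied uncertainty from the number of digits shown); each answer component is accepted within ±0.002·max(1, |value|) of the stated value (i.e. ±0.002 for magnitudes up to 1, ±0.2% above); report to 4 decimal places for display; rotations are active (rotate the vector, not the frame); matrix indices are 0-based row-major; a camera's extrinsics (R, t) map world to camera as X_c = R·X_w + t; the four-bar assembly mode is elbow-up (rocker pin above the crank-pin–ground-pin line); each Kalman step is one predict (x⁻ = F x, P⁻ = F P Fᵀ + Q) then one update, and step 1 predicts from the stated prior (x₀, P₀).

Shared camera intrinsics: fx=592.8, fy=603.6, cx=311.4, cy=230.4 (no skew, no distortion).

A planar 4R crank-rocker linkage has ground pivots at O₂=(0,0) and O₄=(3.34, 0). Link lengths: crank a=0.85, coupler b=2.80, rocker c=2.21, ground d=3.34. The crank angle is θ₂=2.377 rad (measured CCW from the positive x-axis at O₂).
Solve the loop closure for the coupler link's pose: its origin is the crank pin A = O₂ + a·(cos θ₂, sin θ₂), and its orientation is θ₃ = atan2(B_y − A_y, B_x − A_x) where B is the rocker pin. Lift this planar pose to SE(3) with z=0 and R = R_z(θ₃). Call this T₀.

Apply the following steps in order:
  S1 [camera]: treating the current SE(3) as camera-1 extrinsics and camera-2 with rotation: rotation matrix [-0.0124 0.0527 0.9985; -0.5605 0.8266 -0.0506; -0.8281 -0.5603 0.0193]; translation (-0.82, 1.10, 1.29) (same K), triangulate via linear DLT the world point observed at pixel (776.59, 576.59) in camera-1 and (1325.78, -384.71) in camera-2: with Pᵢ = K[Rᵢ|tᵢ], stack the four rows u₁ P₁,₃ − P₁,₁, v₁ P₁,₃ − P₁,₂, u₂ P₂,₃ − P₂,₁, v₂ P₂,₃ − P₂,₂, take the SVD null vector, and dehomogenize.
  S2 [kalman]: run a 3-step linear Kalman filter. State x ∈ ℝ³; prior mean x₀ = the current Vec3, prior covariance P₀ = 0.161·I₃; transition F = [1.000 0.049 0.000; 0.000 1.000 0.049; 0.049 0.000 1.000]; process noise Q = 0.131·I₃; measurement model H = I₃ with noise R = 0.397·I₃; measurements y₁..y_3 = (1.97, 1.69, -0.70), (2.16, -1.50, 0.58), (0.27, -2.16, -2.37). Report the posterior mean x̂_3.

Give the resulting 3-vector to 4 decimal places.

source (fourbar_fk): coupler pose = R=[0.9151 -0.4032 0.0000; 0.4032 0.9151 0.0000; 0.0000 0.0000 1.0000], t=(-0.6134, 0.5884, 0.0000)
after S1 (triangulate): (1.5977, -0.5061, 1.3415)
after S2 (kf_track): (1.1477, -1.1719, -0.6687)

result = (1.1477, -1.1719, -0.6687)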